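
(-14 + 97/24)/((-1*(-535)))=-0.02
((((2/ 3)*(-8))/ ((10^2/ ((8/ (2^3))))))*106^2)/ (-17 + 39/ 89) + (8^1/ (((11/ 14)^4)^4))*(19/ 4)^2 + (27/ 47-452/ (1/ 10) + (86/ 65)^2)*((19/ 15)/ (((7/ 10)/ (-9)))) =82165.20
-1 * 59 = -59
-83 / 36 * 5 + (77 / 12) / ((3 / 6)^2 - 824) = -1368349 / 118620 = -11.54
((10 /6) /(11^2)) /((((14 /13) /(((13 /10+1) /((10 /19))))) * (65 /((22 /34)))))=437 /785400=0.00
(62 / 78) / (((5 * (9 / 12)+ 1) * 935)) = 124 / 692835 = 0.00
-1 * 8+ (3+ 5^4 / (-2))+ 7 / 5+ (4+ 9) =-3031 / 10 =-303.10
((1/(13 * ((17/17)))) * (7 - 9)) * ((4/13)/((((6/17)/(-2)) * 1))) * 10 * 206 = 280160/507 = 552.58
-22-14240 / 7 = -14394 / 7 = -2056.29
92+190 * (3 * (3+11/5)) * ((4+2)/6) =3056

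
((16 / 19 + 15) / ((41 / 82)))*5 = 158.42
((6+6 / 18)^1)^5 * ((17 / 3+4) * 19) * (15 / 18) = 6821652745 / 4374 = 1559591.39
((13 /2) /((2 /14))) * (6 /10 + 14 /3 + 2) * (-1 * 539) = -178211.37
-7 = -7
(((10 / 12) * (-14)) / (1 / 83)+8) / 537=-2881 / 1611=-1.79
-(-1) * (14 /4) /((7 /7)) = 7 /2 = 3.50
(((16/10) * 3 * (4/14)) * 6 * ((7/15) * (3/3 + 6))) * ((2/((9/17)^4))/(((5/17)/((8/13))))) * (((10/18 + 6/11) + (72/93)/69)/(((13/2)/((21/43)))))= 5593196654015488/46743090805125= 119.66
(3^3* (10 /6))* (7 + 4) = 495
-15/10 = -3/2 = -1.50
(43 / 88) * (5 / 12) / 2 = 215 / 2112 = 0.10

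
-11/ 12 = -0.92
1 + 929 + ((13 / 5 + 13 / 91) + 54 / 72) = 130689 / 140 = 933.49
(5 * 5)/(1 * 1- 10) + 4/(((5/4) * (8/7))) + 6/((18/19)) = 286/45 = 6.36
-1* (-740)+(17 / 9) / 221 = 86581 / 117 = 740.01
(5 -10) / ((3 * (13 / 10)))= -50 / 39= -1.28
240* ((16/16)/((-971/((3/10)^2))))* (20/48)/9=-1/971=-0.00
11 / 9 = 1.22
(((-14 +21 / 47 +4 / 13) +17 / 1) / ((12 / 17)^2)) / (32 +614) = 19499 / 1671696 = 0.01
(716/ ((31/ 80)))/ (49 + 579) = 14320/ 4867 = 2.94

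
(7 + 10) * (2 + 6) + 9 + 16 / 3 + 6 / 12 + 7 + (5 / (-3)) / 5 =315 / 2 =157.50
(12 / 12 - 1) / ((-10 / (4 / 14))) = 0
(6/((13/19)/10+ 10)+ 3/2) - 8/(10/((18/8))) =5661/19130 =0.30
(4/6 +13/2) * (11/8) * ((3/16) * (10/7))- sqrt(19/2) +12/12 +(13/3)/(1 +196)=1938899/529536- sqrt(38)/2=0.58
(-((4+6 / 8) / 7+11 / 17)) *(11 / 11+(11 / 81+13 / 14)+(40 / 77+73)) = -594927623 / 5937624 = -100.20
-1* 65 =-65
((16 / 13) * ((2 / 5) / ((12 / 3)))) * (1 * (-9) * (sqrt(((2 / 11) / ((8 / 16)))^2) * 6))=-1728 / 715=-2.42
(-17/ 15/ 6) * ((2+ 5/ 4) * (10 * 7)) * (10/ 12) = -7735/ 216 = -35.81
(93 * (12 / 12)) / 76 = 93 / 76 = 1.22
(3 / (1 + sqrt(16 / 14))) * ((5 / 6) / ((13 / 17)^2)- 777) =5505031 / 338- 786433 * sqrt(14) / 169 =-1124.54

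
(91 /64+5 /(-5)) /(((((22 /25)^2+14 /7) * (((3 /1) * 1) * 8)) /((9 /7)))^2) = 10546875 /67051995136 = 0.00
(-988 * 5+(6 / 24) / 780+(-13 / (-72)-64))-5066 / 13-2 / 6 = -50486387 / 9360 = -5393.84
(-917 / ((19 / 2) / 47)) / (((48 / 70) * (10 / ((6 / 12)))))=-301693 / 912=-330.80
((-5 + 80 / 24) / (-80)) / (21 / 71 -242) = -71 / 823728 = -0.00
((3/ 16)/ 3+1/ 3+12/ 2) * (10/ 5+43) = 4605/ 16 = 287.81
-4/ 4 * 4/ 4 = -1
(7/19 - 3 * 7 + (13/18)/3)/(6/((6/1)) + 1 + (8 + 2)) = -20921/12312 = -1.70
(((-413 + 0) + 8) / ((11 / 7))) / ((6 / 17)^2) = -91035 / 44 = -2068.98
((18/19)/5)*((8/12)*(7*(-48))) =-4032/95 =-42.44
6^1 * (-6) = -36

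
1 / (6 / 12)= 2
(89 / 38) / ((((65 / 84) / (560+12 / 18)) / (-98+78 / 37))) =-162726.75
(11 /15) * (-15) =-11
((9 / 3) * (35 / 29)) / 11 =105 / 319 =0.33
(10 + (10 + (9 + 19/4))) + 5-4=139/4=34.75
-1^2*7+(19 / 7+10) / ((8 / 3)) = -2.23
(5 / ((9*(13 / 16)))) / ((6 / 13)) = 40 / 27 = 1.48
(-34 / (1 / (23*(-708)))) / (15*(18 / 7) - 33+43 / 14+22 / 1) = 2583728 / 143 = 18068.03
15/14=1.07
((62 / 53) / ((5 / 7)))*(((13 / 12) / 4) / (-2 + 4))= 2821 / 12720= 0.22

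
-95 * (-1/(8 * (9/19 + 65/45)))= 16245/2624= 6.19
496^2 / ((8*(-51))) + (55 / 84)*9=-852641 / 1428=-597.09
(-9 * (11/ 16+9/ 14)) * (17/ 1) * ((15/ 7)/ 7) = -341955/ 5488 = -62.31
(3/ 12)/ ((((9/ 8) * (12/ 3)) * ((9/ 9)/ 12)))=2/ 3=0.67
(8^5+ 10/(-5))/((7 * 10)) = 16383/35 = 468.09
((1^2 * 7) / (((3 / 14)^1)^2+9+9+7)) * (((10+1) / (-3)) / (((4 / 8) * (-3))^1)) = 30184 / 44181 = 0.68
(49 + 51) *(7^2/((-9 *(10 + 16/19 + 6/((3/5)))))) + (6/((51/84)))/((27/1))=-390131/15147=-25.76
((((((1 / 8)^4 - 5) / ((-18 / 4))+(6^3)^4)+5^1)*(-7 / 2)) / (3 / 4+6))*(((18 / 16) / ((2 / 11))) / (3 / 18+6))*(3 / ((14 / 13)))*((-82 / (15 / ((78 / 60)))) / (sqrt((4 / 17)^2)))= 51987584040969183893 / 545587200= 95287396846.86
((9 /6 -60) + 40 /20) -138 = -389 /2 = -194.50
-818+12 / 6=-816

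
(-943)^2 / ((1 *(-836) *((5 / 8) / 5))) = -1778498 / 209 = -8509.56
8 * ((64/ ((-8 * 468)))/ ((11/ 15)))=-0.19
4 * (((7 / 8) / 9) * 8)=28 / 9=3.11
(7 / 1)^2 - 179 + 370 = 240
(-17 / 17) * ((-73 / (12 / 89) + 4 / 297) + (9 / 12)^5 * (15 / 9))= 164535587 / 304128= 541.01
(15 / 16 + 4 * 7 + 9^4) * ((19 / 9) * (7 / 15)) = 14023387 / 2160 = 6492.31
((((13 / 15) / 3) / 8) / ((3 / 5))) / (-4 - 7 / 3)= -13 / 1368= -0.01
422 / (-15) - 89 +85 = -482 / 15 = -32.13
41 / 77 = 0.53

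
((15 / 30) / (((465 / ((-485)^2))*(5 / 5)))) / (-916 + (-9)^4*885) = 47045 / 1079835834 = 0.00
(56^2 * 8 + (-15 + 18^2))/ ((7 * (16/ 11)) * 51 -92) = 279367/ 4700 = 59.44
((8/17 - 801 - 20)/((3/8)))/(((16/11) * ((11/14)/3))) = -97643/17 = -5743.71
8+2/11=90/11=8.18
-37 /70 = -0.53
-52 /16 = -13 /4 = -3.25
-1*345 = -345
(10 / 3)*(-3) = -10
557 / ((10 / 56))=15596 / 5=3119.20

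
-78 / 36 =-13 / 6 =-2.17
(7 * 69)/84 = 23/4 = 5.75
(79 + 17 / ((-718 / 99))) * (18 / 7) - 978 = -1962363 / 2513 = -780.88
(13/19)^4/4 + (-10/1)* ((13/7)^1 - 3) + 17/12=35304035/2736741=12.90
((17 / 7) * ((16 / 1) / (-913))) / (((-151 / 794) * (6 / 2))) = 215968 / 2895123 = 0.07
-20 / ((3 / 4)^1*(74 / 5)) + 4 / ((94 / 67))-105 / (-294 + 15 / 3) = 2129771 / 1507713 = 1.41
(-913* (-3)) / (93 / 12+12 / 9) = 301.54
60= 60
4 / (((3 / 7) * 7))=4 / 3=1.33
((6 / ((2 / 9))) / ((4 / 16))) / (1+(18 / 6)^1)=27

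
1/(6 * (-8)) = -0.02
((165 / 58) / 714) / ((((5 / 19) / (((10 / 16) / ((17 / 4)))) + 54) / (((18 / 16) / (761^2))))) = 1881 / 13558139937664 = 0.00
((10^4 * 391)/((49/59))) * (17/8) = 490216250/49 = 10004413.27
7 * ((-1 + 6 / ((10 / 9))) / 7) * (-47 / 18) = -517 / 45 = -11.49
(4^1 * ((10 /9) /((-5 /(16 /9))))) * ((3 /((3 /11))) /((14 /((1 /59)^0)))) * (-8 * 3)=5632 /189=29.80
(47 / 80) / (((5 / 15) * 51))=47 / 1360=0.03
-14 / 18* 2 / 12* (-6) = 7 / 9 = 0.78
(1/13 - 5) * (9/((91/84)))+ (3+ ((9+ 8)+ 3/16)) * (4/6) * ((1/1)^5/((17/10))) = -66889/2028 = -32.98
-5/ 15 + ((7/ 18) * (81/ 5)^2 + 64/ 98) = 752491/ 7350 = 102.38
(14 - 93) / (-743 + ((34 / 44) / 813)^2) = 25272810684 / 237692383739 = 0.11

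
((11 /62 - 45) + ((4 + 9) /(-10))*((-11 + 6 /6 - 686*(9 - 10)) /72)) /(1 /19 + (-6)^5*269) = 6046123 /221766693300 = 0.00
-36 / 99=-4 / 11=-0.36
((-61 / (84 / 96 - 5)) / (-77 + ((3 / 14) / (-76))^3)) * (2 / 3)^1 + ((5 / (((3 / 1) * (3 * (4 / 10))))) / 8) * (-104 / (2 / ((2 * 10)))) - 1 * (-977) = 812444981361664 / 1020253972265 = 796.32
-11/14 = -0.79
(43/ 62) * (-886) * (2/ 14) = -19049/ 217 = -87.78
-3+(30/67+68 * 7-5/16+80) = 592961/1072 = 553.14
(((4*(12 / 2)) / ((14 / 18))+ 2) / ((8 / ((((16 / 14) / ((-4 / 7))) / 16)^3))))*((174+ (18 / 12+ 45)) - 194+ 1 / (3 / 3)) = -0.22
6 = 6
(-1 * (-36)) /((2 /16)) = 288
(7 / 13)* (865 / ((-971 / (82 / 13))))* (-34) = 16881340 / 164099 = 102.87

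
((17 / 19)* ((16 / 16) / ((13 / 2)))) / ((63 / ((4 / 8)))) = 17 / 15561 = 0.00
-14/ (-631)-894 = -564100/ 631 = -893.98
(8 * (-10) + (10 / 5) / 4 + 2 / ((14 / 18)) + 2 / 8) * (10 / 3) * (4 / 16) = -10735 / 168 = -63.90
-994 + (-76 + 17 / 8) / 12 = -1000.16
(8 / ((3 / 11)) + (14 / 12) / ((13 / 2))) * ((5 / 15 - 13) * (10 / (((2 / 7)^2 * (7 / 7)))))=-5357905 / 117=-45794.06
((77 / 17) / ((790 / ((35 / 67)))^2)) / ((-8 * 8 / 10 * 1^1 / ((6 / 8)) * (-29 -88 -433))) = 1029 / 2438499496960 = 0.00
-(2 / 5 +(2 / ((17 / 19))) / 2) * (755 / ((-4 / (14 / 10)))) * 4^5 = 34906368 / 85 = 410663.15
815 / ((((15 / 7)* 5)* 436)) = 0.17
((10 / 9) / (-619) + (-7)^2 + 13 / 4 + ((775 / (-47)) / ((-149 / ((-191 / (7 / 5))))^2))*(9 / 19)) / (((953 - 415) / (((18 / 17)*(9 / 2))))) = 8903703739260987 / 21998947999046872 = 0.40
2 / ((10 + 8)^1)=1 / 9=0.11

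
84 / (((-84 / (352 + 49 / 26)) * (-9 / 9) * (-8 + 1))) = -9201 / 182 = -50.55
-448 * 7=-3136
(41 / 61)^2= 1681 / 3721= 0.45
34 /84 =17 /42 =0.40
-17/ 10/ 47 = -17/ 470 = -0.04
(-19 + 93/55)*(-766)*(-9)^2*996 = 58831520832/55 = 1069664015.13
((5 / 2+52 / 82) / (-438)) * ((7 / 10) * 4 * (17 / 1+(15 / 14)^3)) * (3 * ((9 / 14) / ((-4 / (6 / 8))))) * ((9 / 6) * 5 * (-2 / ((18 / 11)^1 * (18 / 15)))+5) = -732786927 / 2102474752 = -0.35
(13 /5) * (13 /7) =169 /35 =4.83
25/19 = 1.32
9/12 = 0.75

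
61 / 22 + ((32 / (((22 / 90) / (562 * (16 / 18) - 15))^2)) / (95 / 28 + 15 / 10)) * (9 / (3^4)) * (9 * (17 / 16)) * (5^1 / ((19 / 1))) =4526362144613 / 629926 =7185545.83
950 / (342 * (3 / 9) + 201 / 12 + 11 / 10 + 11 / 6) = 57000 / 8021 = 7.11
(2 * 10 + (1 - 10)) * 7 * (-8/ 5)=-616/ 5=-123.20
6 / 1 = 6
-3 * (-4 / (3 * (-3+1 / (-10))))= -1.29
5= 5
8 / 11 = 0.73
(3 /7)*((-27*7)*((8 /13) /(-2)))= 324 /13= 24.92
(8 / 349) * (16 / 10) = 64 / 1745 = 0.04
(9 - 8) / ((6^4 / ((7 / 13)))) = 7 / 16848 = 0.00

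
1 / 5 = 0.20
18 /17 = 1.06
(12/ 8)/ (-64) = -3/ 128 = -0.02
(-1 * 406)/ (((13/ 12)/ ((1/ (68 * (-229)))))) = 0.02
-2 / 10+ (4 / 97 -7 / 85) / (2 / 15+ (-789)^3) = -12149066913332 / 60745334592085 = -0.20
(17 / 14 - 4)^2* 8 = 3042 / 49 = 62.08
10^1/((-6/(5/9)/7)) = -175/27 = -6.48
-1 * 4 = -4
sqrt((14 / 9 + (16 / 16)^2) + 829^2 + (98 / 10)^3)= 829.57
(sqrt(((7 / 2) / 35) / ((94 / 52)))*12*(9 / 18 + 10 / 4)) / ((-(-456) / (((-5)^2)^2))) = 375*sqrt(3055) / 1786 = 11.61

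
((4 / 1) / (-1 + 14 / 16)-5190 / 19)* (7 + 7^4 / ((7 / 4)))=-7995442 / 19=-420812.74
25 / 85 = 5 / 17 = 0.29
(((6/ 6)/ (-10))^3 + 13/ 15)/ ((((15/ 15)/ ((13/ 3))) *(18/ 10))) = 33761/ 16200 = 2.08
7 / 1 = 7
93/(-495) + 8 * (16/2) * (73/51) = 256433/2805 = 91.42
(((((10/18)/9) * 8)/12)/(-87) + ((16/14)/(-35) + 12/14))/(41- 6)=4268032/181284075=0.02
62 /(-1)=-62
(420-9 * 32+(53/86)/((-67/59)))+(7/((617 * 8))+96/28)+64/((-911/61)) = 11843615676387/90684868232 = 130.60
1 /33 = 0.03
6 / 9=2 / 3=0.67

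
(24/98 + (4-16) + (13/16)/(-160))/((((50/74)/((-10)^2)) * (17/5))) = -54582289/106624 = -511.91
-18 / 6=-3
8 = 8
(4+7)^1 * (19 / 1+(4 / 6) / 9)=5665 / 27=209.81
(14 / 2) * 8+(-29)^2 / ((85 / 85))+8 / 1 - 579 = 326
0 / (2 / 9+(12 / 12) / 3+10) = 0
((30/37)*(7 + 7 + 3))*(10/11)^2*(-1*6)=-306000/4477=-68.35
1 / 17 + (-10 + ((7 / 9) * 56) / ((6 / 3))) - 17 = -790 / 153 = -5.16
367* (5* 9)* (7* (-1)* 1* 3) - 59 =-346874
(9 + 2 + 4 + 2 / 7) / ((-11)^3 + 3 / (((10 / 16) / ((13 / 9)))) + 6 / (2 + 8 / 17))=-1605 / 138772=-0.01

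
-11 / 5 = -2.20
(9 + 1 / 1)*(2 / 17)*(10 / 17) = 200 / 289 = 0.69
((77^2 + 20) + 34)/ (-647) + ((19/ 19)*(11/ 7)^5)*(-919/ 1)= -95860353524/ 10874129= -8815.45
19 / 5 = 3.80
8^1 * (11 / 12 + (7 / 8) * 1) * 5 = 215 / 3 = 71.67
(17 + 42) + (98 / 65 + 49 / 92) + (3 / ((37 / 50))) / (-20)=60.84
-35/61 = -0.57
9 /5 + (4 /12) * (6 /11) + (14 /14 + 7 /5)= 241 /55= 4.38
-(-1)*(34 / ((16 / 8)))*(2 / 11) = 3.09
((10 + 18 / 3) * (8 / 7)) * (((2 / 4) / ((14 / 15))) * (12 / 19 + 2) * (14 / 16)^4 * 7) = 128625 / 1216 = 105.78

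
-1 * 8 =-8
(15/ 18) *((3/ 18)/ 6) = 0.02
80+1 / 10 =801 / 10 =80.10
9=9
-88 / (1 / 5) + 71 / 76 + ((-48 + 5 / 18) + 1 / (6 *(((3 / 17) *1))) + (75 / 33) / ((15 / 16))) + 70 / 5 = -3531911 / 7524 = -469.42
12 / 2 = 6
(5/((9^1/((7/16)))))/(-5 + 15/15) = -35/576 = -0.06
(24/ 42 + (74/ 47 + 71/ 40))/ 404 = 0.01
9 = 9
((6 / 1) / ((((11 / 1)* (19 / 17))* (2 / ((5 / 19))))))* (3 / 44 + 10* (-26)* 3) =-8750835 / 174724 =-50.08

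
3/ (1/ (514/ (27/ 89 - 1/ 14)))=1921332/ 289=6648.21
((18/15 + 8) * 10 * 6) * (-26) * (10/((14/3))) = -215280/7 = -30754.29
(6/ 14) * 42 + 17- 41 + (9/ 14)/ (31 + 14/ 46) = -6697/ 1120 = -5.98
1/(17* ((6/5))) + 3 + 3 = 6.05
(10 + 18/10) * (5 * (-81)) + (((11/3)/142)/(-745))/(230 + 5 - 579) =-521748663109/109175280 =-4779.00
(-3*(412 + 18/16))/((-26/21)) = 1001.03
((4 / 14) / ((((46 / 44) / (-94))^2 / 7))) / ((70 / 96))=410555904 / 18515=22174.23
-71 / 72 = -0.99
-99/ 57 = -33/ 19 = -1.74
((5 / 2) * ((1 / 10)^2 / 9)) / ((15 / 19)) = 19 / 5400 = 0.00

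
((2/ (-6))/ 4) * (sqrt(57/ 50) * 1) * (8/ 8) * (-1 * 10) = sqrt(114)/ 12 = 0.89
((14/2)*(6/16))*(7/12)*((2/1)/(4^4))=49/4096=0.01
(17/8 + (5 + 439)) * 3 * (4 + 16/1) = 53535/2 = 26767.50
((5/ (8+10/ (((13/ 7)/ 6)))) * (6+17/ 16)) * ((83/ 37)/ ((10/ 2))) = 121927/ 310208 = 0.39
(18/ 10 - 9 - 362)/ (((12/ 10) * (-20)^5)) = 923/ 9600000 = 0.00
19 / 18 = 1.06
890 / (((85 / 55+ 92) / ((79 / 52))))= 386705 / 26754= 14.45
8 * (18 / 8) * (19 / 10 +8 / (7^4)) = 411291 / 12005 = 34.26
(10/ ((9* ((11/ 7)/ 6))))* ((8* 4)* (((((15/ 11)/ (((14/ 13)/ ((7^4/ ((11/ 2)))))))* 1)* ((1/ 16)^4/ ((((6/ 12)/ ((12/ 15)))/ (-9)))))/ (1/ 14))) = -9832095/ 42592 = -230.84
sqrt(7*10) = sqrt(70) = 8.37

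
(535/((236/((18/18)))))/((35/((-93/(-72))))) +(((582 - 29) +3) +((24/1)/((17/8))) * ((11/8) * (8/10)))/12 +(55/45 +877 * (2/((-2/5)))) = -43841291413/10110240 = -4336.33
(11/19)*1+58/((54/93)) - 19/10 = 168551/1710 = 98.57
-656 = -656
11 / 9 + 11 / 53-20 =-8858 / 477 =-18.57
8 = 8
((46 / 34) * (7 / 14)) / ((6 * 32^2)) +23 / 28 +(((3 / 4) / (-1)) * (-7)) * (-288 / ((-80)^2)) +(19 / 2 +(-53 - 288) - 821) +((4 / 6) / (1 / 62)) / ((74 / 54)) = -1517284292803 / 1352601600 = -1121.75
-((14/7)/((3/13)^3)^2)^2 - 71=-175357900.92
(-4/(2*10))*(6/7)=-6/35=-0.17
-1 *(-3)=3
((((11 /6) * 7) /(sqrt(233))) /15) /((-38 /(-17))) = 1309 * sqrt(233) /796860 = 0.03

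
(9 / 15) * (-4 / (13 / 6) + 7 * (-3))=-891 / 65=-13.71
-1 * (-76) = 76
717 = 717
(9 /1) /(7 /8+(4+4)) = 72 /71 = 1.01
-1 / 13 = -0.08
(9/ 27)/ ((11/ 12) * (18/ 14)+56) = 28/ 4803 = 0.01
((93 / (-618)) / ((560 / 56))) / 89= -31 / 183340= -0.00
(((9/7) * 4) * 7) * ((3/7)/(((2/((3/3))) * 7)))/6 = 9/49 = 0.18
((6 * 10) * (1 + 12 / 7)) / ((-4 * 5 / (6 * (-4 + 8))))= -1368 / 7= -195.43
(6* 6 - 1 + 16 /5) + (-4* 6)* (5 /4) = 8.20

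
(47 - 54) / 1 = -7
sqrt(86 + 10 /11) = 2 * sqrt(2629) /11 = 9.32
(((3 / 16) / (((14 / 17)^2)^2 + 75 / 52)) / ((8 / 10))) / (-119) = -958035 / 925311184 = -0.00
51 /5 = 10.20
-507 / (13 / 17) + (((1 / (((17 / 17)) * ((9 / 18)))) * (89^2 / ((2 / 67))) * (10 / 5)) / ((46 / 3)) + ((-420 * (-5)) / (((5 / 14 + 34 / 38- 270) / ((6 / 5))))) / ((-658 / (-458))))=588623391032 / 8586383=68553.13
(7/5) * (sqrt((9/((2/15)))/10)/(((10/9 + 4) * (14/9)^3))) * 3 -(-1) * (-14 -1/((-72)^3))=-13.43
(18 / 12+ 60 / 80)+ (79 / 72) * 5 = 557 / 72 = 7.74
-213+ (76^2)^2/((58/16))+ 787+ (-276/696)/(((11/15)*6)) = 11744218261/1276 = 9203932.81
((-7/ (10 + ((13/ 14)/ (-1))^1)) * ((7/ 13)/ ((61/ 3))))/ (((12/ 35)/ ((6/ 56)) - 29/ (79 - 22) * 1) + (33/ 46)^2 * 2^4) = -310274370/ 165891461333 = -0.00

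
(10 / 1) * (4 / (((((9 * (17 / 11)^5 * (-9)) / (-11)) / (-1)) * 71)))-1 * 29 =-236873193043 / 8165597607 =-29.01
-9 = -9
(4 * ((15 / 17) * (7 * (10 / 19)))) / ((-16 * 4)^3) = -525 / 10584064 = -0.00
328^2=107584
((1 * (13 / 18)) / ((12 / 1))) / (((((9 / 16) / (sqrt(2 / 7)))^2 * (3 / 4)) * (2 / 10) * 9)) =16640 / 413343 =0.04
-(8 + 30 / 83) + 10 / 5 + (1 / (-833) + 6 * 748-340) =286348665 / 69139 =4141.64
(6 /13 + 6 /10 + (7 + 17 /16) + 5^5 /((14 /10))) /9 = 16316423 /65520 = 249.03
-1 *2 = -2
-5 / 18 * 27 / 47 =-15 / 94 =-0.16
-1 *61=-61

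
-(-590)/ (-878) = -0.67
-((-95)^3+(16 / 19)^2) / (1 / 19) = 309512119 / 19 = 16290111.53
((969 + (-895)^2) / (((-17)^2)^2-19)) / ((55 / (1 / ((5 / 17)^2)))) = 115888133 / 57407625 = 2.02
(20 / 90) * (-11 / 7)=-22 / 63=-0.35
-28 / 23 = -1.22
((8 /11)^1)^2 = 64 /121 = 0.53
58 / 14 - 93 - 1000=-7622 / 7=-1088.86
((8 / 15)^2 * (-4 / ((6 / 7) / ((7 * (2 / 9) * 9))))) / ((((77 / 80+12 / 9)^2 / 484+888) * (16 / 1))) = -13877248 / 10609852629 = -0.00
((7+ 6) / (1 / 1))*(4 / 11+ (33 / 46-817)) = -5367115 / 506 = -10606.95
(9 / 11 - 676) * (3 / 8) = -22281 / 88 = -253.19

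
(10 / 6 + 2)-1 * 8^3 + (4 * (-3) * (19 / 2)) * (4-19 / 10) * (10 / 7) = -2551 / 3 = -850.33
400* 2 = 800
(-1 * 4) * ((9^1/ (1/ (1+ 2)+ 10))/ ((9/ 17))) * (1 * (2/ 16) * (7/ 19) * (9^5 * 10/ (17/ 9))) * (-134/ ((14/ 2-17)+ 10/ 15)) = -1602294615/ 1178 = -1360182.19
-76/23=-3.30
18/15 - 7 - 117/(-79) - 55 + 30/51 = -394377/6715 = -58.73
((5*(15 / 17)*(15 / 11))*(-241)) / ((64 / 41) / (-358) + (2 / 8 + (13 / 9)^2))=-128938157100 / 207392537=-621.71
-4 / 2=-2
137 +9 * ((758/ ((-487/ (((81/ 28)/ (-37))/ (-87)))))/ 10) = 10022436083/ 73157140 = 137.00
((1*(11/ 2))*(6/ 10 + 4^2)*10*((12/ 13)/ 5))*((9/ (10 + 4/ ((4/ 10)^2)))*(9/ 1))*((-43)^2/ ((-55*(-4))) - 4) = 19543761/ 11375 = 1718.13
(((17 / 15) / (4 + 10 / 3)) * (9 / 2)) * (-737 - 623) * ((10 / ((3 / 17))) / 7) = -589560 / 77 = -7656.62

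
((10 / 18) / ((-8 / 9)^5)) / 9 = -3645 / 32768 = -0.11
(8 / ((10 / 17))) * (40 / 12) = 136 / 3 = 45.33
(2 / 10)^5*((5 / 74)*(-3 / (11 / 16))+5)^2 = 146689 / 20706125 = 0.01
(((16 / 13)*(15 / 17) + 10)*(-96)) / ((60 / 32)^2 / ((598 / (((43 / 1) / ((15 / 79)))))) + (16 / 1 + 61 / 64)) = -138485760 / 2379269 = -58.21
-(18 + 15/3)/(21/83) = -1909/21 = -90.90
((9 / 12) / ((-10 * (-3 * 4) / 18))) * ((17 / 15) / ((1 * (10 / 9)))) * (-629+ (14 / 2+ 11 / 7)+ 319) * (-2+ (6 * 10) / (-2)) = 193698 / 175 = 1106.85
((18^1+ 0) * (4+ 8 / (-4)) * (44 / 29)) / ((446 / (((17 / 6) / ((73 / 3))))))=6732 / 472091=0.01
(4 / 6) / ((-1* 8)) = -1 / 12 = -0.08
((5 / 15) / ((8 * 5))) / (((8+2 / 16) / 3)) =1 / 325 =0.00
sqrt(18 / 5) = 3 * sqrt(10) / 5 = 1.90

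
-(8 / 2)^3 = -64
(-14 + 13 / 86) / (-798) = 397 / 22876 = 0.02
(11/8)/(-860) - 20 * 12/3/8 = -10.00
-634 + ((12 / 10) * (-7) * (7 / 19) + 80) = -52924 / 95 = -557.09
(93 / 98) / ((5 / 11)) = 1023 / 490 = 2.09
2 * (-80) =-160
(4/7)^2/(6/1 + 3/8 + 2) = 128/3283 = 0.04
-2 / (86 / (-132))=3.07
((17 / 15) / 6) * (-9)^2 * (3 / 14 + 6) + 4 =13871 / 140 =99.08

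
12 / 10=6 / 5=1.20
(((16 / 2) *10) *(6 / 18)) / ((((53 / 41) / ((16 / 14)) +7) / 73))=1915520 / 8001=239.41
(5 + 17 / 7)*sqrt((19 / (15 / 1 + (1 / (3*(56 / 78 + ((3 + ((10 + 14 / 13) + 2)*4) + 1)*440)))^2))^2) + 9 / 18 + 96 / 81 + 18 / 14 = 9363014727984445 / 756275816746566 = 12.38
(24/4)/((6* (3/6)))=2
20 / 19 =1.05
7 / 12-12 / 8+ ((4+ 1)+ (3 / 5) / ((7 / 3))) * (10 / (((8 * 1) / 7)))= 541 / 12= 45.08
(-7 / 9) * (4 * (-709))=19852 / 9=2205.78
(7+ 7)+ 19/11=173/11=15.73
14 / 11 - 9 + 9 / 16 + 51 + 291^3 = 4337029811 / 176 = 24642214.84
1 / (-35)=-1 / 35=-0.03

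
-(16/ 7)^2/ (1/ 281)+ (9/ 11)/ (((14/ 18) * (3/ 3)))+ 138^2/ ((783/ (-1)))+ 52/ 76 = -1490.67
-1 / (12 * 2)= -1 / 24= -0.04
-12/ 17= -0.71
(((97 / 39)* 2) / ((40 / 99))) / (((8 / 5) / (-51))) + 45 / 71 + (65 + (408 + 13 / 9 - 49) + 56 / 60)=45962687 / 1329120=34.58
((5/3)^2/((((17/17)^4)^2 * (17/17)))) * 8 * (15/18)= 500/27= 18.52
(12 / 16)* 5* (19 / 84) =0.85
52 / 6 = 26 / 3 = 8.67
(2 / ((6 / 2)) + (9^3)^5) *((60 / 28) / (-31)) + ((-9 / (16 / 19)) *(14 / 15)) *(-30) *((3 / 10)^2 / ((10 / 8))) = -1544183490707534759 / 108500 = -14232105905138.57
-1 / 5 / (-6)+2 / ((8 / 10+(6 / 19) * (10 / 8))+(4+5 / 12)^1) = 74797 / 191910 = 0.39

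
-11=-11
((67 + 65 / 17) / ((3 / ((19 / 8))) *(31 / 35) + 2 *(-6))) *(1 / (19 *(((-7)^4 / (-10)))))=2150 / 1506897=0.00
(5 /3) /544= 5 /1632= 0.00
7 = 7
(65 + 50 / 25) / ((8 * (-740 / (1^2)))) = -67 / 5920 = -0.01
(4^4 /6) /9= 128 /27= 4.74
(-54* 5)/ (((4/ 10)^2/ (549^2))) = -1017228375/ 2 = -508614187.50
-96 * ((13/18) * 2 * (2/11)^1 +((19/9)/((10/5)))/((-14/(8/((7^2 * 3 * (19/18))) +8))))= 374272/11319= 33.07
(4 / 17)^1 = 0.24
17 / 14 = 1.21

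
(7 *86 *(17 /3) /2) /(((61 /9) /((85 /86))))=30345 /122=248.73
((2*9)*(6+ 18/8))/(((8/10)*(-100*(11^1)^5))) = -27/2342560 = -0.00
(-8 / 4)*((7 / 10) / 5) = -7 / 25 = -0.28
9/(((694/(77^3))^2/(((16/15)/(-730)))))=-1250534280534/219746425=-5690.81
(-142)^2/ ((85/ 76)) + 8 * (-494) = 1196544/ 85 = 14076.99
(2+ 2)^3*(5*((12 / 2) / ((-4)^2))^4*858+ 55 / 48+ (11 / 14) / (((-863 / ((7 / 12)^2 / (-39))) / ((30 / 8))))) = 17780157835 / 3231072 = 5502.87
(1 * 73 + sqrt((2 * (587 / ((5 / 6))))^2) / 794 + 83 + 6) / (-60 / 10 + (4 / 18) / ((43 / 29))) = -31452651 / 1123510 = -27.99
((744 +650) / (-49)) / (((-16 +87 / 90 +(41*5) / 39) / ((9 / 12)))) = 3315 / 1519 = 2.18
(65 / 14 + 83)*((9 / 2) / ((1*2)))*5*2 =55215 / 28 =1971.96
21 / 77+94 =94.27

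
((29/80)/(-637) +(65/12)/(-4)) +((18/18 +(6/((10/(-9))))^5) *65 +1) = -298392.62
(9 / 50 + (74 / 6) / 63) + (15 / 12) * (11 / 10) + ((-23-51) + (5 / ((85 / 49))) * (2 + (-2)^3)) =-57540557 / 642600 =-89.54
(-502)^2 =252004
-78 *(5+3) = -624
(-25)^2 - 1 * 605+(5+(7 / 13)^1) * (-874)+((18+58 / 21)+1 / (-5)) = -6552073 / 1365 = -4800.05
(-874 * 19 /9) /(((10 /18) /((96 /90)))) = -265696 /75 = -3542.61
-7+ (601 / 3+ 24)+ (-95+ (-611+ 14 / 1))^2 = 1437244 / 3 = 479081.33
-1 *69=-69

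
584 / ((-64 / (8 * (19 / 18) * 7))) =-9709 / 18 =-539.39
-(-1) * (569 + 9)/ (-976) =-289/ 488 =-0.59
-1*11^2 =-121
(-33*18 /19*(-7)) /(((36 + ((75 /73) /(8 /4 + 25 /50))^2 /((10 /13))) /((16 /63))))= 937904 /611211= 1.53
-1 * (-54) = 54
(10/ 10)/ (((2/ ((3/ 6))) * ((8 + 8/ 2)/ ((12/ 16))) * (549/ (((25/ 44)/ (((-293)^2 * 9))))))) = 25/ 1194490623744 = 0.00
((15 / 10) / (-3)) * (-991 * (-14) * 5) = -34685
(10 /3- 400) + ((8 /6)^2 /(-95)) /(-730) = -123789742 /312075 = -396.67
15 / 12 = 5 / 4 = 1.25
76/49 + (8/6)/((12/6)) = 326/147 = 2.22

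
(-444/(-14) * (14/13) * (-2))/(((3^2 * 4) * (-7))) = 74/273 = 0.27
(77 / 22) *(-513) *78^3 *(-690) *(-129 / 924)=-902877296490 / 11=-82079754226.36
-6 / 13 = -0.46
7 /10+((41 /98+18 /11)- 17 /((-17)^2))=123513 /45815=2.70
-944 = -944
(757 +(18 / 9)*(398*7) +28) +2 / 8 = 25429 / 4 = 6357.25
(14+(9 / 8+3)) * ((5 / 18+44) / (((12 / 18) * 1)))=1203.80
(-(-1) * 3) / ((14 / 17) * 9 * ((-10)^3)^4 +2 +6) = 51 / 126000000000136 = 0.00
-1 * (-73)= 73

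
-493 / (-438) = 493 / 438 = 1.13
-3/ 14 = -0.21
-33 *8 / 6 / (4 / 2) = -22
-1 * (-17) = 17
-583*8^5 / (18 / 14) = -133726208 / 9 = -14858467.56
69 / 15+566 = 570.60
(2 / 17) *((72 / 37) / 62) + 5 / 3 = 97711 / 58497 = 1.67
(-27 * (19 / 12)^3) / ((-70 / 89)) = 610451 / 4480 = 136.26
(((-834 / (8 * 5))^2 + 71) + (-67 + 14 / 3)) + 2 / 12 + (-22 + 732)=1384267 / 1200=1153.56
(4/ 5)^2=16/ 25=0.64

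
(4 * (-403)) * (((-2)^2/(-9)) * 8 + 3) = 8060/9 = 895.56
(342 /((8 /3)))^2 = 16448.06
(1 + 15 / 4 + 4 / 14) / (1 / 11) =1551 / 28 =55.39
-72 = -72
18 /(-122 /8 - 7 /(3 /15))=-0.36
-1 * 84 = -84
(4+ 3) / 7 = 1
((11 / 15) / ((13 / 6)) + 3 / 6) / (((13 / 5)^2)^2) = 13625 / 742586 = 0.02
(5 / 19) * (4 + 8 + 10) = 110 / 19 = 5.79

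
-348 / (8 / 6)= -261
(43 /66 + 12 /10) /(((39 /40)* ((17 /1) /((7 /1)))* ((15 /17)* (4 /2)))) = 0.44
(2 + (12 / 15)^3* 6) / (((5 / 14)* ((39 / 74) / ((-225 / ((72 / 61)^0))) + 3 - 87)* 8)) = -246309 / 11655325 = -0.02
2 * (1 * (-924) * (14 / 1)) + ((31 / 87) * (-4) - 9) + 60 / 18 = -2251481 / 87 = -25879.09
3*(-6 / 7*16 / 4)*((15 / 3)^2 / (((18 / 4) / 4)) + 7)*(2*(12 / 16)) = -3156 / 7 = -450.86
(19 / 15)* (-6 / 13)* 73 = -2774 / 65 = -42.68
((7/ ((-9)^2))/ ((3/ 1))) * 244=1708/ 243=7.03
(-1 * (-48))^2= 2304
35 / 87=0.40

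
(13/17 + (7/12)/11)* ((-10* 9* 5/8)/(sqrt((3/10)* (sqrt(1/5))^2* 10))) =-45875* sqrt(15)/2992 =-59.38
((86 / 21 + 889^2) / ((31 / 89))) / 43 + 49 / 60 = 9847603093 / 186620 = 52768.21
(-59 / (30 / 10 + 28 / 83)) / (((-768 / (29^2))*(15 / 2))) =4118377 / 1595520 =2.58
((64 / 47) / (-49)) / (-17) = 64 / 39151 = 0.00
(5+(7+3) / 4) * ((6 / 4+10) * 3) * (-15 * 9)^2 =18862875 / 4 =4715718.75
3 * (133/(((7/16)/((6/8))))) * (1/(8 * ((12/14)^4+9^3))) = 45619/389250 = 0.12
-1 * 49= -49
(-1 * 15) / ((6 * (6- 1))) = -1 / 2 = -0.50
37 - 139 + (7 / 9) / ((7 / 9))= -101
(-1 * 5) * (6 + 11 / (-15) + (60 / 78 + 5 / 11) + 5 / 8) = -122101 / 3432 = -35.58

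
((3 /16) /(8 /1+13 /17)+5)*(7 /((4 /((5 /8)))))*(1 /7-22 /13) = -8439555 /991744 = -8.51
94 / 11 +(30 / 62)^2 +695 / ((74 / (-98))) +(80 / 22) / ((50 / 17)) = -1780389484 / 1955635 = -910.39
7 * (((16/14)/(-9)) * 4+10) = 598/9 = 66.44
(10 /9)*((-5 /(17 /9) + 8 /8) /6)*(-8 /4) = 280 /459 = 0.61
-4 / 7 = -0.57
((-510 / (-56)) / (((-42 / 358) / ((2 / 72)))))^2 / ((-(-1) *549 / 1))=231496225 / 27333137664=0.01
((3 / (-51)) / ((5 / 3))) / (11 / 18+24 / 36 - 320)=54 / 487645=0.00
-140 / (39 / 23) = -3220 / 39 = -82.56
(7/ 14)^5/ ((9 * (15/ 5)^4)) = 1/ 23328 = 0.00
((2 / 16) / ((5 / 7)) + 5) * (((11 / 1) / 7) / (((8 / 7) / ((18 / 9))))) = 2277 / 160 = 14.23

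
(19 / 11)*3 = 5.18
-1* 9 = -9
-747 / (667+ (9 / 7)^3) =-256221 / 229510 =-1.12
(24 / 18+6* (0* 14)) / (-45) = -4 / 135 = -0.03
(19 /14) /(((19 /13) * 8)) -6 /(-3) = 237 /112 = 2.12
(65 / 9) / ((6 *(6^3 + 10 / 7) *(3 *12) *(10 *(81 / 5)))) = 0.00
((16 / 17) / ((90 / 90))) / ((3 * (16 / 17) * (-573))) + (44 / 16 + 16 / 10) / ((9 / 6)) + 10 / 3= 107141 / 17190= 6.23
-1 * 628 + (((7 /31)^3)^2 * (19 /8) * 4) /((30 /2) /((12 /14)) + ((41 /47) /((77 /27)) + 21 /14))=-77882174533576759 /124016214368216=-628.00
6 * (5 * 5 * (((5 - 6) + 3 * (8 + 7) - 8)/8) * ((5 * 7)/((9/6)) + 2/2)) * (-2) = -32850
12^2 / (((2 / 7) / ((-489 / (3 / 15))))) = -1232280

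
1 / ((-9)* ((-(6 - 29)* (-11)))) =0.00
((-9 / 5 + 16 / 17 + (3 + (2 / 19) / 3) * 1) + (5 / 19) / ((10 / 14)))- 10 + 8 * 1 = 2639 / 4845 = 0.54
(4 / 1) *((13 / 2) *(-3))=-78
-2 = -2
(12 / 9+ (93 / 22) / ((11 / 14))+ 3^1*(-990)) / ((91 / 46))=-49480958 / 33033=-1497.93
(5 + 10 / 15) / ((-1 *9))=-17 / 27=-0.63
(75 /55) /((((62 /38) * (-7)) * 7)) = -285 /16709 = -0.02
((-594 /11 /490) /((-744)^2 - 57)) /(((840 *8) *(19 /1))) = -3 /1923745409600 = -0.00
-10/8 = -5/4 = -1.25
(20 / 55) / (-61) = -4 / 671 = -0.01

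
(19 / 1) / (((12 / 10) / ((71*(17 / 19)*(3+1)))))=12070 / 3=4023.33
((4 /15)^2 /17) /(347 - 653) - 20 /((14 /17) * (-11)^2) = -99495026 /495685575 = -0.20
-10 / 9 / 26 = -5 / 117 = -0.04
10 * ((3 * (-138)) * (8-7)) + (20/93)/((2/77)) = -384250/93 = -4131.72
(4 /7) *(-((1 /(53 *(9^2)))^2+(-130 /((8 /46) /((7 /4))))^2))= -2018367489800089 /2064143088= -977823.44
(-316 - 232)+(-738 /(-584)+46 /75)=-11960093 /21900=-546.12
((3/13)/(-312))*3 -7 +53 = 62189/1352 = 46.00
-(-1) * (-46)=-46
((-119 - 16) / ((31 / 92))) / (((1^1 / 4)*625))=-9936 / 3875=-2.56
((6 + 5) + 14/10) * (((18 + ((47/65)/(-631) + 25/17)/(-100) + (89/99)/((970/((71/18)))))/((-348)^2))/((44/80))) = 0.00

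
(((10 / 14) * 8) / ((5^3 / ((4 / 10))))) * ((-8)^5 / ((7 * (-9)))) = 524288 / 55125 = 9.51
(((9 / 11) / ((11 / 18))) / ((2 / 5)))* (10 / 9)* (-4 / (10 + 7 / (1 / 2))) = -75 / 121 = -0.62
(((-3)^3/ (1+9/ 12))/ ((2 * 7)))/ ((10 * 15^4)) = -1/ 459375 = -0.00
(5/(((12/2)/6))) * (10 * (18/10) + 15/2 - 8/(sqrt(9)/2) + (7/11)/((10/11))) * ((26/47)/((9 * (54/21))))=28483/11421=2.49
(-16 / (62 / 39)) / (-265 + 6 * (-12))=312 / 10447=0.03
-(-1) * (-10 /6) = -5 /3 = -1.67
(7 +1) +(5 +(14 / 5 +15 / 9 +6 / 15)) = 17.87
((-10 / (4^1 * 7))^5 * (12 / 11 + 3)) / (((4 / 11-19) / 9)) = 253125 / 22050784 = 0.01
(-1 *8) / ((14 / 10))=-40 / 7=-5.71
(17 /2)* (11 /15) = 6.23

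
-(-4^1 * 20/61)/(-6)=-40/183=-0.22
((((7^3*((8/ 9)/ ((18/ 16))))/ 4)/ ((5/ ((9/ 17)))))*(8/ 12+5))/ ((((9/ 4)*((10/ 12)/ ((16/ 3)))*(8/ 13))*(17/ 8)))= 88.42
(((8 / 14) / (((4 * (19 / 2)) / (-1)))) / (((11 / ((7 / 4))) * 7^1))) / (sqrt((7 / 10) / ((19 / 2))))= -0.00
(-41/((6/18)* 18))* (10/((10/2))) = -13.67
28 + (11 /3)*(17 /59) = 5143 /177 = 29.06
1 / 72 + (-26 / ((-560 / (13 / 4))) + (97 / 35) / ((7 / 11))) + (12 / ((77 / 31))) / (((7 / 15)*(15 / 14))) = 11007673 / 776160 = 14.18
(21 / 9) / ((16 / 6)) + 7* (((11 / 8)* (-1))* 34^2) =-89005 / 8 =-11125.62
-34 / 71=-0.48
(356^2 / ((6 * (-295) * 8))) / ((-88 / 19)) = 150499 / 77880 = 1.93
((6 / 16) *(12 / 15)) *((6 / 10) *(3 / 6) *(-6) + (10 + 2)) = 153 / 50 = 3.06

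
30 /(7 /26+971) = 0.03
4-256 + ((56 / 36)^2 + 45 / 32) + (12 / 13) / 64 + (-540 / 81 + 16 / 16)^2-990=-40639009 / 33696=-1206.05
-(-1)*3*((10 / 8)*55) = 825 / 4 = 206.25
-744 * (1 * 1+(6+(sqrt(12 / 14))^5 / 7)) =-5208 - 26784 * sqrt(42) / 2401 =-5280.29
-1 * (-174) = 174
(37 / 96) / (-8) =-37 / 768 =-0.05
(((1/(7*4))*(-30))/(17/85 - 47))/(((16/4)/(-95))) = -2375/4368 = -0.54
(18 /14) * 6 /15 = 18 /35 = 0.51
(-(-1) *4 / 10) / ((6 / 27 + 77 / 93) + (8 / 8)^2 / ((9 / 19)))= 31 / 245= 0.13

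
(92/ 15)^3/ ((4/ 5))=288.40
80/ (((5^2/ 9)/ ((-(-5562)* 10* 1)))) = 1601856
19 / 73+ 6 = 457 / 73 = 6.26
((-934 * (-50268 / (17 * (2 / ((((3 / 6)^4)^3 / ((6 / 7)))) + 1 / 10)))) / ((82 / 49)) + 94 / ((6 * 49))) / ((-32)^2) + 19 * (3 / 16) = 195570769469417 / 51570037650432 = 3.79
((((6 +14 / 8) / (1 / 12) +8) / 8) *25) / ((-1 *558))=-2525 / 4464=-0.57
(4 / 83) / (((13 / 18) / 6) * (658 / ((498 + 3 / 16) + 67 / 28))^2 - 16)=-0.00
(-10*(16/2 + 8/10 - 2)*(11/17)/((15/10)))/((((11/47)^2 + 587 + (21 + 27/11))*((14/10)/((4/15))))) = -4276624/467295129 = -0.01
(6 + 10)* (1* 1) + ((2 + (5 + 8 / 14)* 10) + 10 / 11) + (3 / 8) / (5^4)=28730231 / 385000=74.62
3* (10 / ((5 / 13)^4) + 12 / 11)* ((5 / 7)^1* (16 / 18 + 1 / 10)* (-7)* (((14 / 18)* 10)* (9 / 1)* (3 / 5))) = -392391566 / 1375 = -285375.68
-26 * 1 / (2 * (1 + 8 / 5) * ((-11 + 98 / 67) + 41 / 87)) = 29145 / 52846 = 0.55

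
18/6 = 3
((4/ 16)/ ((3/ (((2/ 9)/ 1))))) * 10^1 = 5/ 27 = 0.19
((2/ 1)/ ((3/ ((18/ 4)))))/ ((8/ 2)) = 3/ 4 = 0.75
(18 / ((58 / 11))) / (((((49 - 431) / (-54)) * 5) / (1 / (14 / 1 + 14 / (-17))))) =45441 / 6203680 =0.01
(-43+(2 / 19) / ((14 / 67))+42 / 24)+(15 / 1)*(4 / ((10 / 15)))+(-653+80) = -278633 / 532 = -523.75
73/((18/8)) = 292/9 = 32.44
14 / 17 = 0.82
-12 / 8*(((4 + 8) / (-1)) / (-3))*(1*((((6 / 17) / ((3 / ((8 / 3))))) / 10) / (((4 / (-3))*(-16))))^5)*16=-3 / 4543542400000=-0.00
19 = 19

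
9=9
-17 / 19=-0.89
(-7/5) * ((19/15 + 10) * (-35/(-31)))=-8281/465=-17.81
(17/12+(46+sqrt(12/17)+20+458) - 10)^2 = 266521.12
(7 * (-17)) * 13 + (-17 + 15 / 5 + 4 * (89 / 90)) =-70067 / 45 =-1557.04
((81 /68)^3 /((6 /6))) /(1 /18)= 4782969 /157216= 30.42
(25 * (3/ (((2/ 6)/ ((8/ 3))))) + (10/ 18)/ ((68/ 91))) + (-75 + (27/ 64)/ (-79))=406694189/ 773568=525.74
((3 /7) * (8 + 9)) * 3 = 153 /7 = 21.86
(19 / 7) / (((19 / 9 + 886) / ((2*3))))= 1026 / 55951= 0.02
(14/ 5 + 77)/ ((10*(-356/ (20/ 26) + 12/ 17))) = -0.02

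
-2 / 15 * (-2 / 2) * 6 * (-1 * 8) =-32 / 5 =-6.40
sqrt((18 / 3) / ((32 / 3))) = 3 / 4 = 0.75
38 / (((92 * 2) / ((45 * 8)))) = 1710 / 23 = 74.35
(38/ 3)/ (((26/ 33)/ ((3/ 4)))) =627/ 52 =12.06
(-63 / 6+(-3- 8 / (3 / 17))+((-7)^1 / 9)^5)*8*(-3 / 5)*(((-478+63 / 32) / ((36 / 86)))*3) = -4573154667547 / 4723920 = -968084.70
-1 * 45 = -45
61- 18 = 43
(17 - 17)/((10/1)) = 0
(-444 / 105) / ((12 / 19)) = -703 / 105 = -6.70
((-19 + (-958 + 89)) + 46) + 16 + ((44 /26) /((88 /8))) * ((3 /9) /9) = -289924 /351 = -825.99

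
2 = 2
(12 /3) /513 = 0.01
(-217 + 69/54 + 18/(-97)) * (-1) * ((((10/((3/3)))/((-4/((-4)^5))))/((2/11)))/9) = 337775.74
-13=-13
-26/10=-2.60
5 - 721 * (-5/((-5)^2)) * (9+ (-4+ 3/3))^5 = 1121304.20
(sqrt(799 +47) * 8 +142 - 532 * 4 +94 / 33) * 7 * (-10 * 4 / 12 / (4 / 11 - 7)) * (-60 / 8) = 46159.47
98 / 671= 0.15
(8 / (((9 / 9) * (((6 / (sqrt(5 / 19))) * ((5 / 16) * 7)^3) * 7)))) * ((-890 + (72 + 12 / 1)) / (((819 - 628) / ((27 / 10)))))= -59424768 * sqrt(95) / 5445768125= -0.11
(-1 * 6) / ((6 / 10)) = -10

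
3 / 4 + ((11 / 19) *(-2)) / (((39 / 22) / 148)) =-284305 / 2964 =-95.92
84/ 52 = 21/ 13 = 1.62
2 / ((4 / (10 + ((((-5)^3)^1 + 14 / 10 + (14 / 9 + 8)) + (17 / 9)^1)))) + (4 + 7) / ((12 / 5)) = -8369 / 180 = -46.49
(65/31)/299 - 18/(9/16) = -22811/713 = -31.99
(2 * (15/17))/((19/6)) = 180/323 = 0.56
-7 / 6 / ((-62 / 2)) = 7 / 186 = 0.04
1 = 1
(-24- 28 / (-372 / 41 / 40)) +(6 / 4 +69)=169.94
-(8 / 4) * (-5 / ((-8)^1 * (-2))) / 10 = 1 / 16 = 0.06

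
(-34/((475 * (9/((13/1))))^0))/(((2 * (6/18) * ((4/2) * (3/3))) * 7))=-51/14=-3.64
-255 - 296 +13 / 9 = -4946 / 9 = -549.56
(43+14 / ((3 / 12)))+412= 511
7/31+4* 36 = 4471/31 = 144.23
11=11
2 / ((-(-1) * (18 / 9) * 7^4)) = 1 / 2401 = 0.00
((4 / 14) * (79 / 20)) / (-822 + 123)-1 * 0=-79 / 48930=-0.00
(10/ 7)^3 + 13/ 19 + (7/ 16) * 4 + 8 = 347999/ 26068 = 13.35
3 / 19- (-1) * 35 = 668 / 19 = 35.16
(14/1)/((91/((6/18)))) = 2/39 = 0.05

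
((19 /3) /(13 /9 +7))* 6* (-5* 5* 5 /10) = -225 /4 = -56.25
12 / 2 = 6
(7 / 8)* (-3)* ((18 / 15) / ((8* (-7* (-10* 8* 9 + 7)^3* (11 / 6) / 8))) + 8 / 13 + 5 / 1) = -30561413284959 / 2073311794840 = -14.74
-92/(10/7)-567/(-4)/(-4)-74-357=-42467/80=-530.84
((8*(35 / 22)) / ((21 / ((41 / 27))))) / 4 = 205 / 891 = 0.23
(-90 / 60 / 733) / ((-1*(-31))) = -3 / 45446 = -0.00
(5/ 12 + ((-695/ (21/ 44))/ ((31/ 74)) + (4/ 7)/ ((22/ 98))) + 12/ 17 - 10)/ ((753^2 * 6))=-565249171/ 552207797064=-0.00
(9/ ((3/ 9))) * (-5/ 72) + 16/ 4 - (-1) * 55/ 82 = 2.80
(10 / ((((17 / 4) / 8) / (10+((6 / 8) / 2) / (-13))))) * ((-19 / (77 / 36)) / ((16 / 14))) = -208620 / 143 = -1458.88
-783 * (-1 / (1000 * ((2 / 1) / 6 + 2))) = 2349 / 7000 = 0.34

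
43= 43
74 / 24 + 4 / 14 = 283 / 84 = 3.37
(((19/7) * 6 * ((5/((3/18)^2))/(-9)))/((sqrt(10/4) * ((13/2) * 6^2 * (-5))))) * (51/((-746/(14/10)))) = -646 * sqrt(10)/121225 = -0.02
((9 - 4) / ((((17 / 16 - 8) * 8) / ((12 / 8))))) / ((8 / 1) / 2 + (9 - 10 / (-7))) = -35 / 3737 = -0.01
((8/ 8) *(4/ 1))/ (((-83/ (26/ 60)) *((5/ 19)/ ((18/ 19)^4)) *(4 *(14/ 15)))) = -341172/ 19925395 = -0.02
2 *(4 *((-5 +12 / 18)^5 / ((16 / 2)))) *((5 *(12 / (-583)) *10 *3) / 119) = 74258600 / 1873179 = 39.64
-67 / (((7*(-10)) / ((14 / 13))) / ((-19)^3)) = -7070.05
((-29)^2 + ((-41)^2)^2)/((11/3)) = 8479806/11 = 770891.45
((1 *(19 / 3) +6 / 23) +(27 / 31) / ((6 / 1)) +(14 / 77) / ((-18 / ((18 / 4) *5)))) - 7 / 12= 185997 / 31372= 5.93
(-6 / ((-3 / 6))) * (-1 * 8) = -96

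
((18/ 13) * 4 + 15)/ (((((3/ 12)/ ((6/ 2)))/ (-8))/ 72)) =-1845504/ 13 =-141961.85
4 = 4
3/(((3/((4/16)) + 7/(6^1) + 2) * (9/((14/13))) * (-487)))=-0.00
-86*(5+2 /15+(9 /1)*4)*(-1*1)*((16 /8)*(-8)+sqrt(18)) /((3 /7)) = -5942944 /45+371434*sqrt(2) /15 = -97046.29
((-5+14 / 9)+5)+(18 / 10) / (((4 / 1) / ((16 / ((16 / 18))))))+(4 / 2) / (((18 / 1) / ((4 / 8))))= 437 / 45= 9.71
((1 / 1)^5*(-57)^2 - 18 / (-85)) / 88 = 276183 / 7480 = 36.92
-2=-2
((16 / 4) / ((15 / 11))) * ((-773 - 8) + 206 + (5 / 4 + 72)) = -7359 / 5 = -1471.80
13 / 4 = 3.25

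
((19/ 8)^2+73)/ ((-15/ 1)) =-5033/ 960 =-5.24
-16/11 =-1.45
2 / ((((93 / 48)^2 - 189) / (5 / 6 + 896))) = -1377536 / 142269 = -9.68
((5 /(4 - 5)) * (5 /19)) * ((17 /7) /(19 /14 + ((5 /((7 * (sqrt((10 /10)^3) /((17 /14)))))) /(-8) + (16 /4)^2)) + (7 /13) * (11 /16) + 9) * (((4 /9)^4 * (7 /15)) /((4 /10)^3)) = -78027713750 /21914927541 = -3.56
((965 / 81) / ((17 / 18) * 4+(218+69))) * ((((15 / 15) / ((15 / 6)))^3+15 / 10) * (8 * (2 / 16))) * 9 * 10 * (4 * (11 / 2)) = 1660186 / 13085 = 126.88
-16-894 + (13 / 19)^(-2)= -153429 / 169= -907.86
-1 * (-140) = 140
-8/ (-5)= 8/ 5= 1.60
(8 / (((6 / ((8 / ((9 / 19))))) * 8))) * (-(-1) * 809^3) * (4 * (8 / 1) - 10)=885282415688 / 27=32788237618.07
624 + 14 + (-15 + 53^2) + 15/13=44631/13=3433.15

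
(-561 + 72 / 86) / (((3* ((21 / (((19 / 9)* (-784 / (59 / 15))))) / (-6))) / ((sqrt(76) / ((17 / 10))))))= -3417142400* sqrt(19) / 129387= -115119.59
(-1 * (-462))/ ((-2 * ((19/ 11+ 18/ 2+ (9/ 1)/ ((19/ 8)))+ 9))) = -48279/ 4915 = -9.82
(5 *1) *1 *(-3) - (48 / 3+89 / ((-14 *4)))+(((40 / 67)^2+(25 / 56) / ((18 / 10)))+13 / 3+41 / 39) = -344438033 / 14705964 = -23.42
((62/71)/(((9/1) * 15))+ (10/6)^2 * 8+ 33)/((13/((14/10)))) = 3705569/623025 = 5.95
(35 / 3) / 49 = 5 / 21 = 0.24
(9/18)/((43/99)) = 99/86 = 1.15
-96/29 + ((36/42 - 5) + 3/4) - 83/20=-11016/1015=-10.85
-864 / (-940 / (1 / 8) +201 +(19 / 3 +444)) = 1296 / 10303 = 0.13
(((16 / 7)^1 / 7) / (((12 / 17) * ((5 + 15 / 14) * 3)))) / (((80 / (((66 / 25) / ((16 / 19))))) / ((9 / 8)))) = 627 / 560000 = 0.00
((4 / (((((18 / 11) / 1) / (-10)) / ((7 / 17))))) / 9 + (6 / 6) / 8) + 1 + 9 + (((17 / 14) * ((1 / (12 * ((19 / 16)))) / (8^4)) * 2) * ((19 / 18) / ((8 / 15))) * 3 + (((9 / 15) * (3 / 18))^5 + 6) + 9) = 11847800457043 / 493516800000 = 24.01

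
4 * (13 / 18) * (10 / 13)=2.22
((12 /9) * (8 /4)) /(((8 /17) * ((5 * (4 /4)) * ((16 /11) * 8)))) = 0.10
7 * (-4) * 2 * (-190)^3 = 384104000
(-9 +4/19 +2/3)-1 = -520/57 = -9.12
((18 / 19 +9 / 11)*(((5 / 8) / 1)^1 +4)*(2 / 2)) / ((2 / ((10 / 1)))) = 68265 / 1672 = 40.83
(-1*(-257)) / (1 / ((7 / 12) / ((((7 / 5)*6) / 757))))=13510.35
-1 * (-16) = 16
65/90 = 13/18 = 0.72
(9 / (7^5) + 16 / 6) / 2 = 134483 / 100842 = 1.33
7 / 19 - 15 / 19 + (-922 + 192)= -13878 / 19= -730.42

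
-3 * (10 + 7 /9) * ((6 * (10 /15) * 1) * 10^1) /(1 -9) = 485 /3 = 161.67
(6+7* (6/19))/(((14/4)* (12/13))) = 338/133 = 2.54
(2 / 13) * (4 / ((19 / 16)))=128 / 247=0.52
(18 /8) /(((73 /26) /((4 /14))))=117 /511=0.23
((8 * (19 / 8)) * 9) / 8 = 171 / 8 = 21.38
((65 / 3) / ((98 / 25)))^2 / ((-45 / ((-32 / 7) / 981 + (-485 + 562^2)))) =-214094.14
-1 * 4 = -4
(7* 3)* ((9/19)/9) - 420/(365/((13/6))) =-1925/1387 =-1.39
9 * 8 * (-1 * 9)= -648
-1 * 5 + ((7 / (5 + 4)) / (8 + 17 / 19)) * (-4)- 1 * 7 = -18784 / 1521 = -12.35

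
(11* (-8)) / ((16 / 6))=-33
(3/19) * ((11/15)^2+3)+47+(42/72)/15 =813917/17100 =47.60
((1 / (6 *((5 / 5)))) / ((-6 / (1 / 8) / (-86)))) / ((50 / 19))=817 / 7200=0.11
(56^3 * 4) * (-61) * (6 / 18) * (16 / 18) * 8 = -2742419456 / 27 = -101571090.96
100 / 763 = 0.13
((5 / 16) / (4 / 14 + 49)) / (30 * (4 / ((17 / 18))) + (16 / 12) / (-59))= 7021 / 140668736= 0.00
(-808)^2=652864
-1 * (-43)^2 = -1849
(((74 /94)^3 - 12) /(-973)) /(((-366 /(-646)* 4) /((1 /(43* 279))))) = 386057029 /887135899301316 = 0.00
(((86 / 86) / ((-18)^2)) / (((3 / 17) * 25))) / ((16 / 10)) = 17 / 38880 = 0.00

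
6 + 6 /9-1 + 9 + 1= 47 /3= 15.67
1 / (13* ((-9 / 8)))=-8 / 117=-0.07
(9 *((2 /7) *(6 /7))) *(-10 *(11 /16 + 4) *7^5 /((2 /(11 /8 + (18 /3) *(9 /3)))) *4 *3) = -1614886875 /8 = -201860859.38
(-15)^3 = -3375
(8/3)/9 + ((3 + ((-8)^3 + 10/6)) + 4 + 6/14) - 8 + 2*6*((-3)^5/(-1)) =454619/189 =2405.39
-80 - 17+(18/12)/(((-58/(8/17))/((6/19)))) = -908635/9367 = -97.00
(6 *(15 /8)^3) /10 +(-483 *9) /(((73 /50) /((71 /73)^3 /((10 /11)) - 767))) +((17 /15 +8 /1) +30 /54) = 1492228186902799637 /654295472640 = 2280664.09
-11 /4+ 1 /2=-9 /4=-2.25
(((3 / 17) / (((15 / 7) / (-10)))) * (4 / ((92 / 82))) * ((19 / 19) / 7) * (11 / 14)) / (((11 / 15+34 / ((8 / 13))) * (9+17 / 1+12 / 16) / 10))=-2164800 / 983713381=-0.00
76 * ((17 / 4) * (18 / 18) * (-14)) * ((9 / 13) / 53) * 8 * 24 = -7814016 / 689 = -11341.10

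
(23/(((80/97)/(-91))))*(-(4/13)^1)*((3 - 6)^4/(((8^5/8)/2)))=30.88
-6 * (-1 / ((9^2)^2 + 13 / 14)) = 84 / 91867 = 0.00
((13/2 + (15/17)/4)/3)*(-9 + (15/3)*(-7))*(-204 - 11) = 1080805/51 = 21192.25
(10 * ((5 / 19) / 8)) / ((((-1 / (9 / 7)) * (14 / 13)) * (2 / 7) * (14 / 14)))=-2925 / 2128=-1.37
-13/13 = -1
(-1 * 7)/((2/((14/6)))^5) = -15.13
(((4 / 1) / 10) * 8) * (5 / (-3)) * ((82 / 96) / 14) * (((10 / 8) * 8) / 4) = -205 / 252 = -0.81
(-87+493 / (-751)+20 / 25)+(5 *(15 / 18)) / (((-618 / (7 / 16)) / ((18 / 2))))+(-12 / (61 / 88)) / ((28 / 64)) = -1336537146999 / 10569513920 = -126.45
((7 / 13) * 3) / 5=21 / 65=0.32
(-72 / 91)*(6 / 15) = -144 / 455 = -0.32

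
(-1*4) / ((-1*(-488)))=-1 / 122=-0.01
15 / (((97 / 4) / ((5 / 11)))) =300 / 1067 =0.28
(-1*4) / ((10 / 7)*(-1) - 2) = 1.17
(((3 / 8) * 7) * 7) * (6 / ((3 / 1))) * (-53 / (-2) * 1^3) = 7791 / 8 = 973.88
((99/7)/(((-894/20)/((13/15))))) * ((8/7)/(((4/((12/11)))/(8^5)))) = -20447232/7301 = -2800.61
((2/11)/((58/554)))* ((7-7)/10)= 0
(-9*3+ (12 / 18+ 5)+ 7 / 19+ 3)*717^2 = -175475712 / 19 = -9235563.79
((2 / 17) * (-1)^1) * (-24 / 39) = 16 / 221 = 0.07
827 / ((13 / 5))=4135 / 13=318.08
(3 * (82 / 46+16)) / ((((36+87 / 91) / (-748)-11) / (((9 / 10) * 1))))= -375837462 / 86492765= -4.35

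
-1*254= -254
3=3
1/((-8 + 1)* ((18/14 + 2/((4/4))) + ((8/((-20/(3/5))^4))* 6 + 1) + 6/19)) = -118750000/3825032319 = -0.03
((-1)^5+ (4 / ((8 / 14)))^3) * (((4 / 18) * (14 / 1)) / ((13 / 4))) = 4256 / 13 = 327.38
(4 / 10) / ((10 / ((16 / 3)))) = 16 / 75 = 0.21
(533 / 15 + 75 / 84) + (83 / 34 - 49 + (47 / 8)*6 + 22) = 168209 / 3570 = 47.12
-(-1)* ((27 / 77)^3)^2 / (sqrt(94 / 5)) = 387420489* sqrt(470) / 19591703728366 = 0.00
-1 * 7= -7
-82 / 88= -41 / 44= -0.93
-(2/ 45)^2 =-4/ 2025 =-0.00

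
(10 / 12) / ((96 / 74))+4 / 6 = 377 / 288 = 1.31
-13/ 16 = -0.81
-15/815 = -3/163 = -0.02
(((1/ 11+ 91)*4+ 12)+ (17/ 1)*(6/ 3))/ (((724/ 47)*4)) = 106079/ 15928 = 6.66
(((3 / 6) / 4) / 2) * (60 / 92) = 15 / 368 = 0.04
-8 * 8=-64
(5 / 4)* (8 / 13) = 10 / 13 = 0.77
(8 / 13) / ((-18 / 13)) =-4 / 9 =-0.44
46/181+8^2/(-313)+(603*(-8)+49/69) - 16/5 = -94334148937/19545285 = -4826.44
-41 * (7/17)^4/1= -98441/83521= -1.18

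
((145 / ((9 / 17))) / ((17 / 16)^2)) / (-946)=-18560 / 72369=-0.26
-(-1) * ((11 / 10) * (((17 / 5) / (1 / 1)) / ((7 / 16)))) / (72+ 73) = 1496 / 25375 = 0.06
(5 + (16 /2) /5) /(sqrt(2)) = 33 *sqrt(2) /10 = 4.67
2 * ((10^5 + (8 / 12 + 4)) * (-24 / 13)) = -369248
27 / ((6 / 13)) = 117 / 2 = 58.50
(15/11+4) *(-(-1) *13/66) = 767/726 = 1.06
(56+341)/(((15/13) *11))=5161/165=31.28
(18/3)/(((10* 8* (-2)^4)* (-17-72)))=-3/56960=-0.00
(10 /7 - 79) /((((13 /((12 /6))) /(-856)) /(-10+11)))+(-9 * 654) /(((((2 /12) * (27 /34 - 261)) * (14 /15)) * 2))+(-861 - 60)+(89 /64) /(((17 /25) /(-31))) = 129356884955 /13903552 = 9303.87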